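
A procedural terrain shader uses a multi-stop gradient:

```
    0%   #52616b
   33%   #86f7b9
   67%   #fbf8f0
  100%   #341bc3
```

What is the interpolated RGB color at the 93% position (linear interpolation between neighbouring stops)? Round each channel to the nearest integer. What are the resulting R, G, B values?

93% lies between the 67% and 100% stops, so the local fraction is t = (93 − 67)/(100 − 67) = 26/33 ≈ 0.7879.
#fbf8f0 → (251, 248, 240); #341bc3 → (52, 27, 195).
R = 251 + 0.7879 × (52 − 251) = 94.208 → 94
G = 248 + 0.7879 × (27 − 248) = 73.874 → 74
B = 240 + 0.7879 × (195 − 240) = 204.544 → 205

(94, 74, 205)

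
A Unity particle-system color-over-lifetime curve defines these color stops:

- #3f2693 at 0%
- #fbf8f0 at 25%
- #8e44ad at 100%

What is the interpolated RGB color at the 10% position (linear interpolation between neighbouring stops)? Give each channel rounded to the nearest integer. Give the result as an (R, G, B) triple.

10% lies between the 0% and 25% stops, so the local fraction is t = (10 − 0)/(25 − 0) = 10/25 ≈ 0.4.
#3f2693 → (63, 38, 147); #fbf8f0 → (251, 248, 240).
R = 63 + 0.4 × (251 − 63) = 138.2 → 138
G = 38 + 0.4 × (248 − 38) = 122 → 122
B = 147 + 0.4 × (240 − 147) = 184.2 → 184

(138, 122, 184)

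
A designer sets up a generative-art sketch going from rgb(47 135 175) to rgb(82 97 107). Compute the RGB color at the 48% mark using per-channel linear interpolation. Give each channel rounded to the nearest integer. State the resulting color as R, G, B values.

48% corresponds to t = 0.48.
R = 47 + 0.48 × (82 − 47) = 47 + 0.48 × 35 = 63.8 → 64
G = 135 + 0.48 × (97 − 135) = 135 + 0.48 × -38 = 116.76 → 117
B = 175 + 0.48 × (107 − 175) = 175 + 0.48 × -68 = 142.36 → 142

(64, 117, 142)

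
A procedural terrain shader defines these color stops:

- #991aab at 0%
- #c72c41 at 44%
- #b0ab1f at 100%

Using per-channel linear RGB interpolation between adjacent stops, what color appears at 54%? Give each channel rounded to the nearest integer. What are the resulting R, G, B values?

(195, 67, 59)

54% lies between the 44% and 100% stops, so the local fraction is t = (54 − 44)/(100 − 44) = 10/56 ≈ 0.1786.
#c72c41 → (199, 44, 65); #b0ab1f → (176, 171, 31).
R = 199 + 0.1786 × (176 − 199) = 194.892 → 195
G = 44 + 0.1786 × (171 − 44) = 66.682 → 67
B = 65 + 0.1786 × (31 − 65) = 58.928 → 59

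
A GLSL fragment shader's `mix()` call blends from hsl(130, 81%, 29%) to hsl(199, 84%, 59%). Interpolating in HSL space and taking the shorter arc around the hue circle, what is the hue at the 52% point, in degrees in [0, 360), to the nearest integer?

166

Hue arc: Δh = 199 − 130 = 69° (|Δh| ≤ 180, already the shorter path).
H = 130 + 0.52 × (69) = 165.88 → 166°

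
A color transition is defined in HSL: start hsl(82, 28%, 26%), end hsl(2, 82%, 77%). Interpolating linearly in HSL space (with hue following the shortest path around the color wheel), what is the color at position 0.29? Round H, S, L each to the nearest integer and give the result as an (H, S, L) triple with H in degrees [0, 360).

Hue arc: Δh = 2 − 82 = -80° (|Δh| ≤ 180, already the shorter path).
H = 82 + 0.29 × (-80) = 58.8 → 59°
S = 28 + 0.29 × (82 − 28) = 43.66 → 44%
L = 26 + 0.29 × (77 − 26) = 40.79 → 41%

(59, 44, 41)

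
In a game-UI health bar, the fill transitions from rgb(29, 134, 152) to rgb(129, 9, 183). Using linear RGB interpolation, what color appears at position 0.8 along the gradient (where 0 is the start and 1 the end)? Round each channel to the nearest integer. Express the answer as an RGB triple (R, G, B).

R = 29 + 0.8 × (129 − 29) = 29 + 0.8 × 100 = 109 → 109
G = 134 + 0.8 × (9 − 134) = 134 + 0.8 × -125 = 34 → 34
B = 152 + 0.8 × (183 − 152) = 152 + 0.8 × 31 = 176.8 → 177
So the blended color is (109, 34, 177), about #6d22b1.

(109, 34, 177)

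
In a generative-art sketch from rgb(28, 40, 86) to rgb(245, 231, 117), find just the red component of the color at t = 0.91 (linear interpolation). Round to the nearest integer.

225

R = 28 + 0.91 × (245 − 28) = 225.47 → 225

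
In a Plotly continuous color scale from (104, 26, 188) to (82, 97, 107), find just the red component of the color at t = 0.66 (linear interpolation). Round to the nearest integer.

R = 104 + 0.66 × (82 − 104) = 89.48 → 89

89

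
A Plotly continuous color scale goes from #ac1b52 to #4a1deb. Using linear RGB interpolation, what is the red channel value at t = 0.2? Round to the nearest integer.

R₁ = 172 (from #ac1b52), R₂ = 74 (from #4a1deb).
R = 172 + 0.2 × (74 − 172) = 152.4 → 152

152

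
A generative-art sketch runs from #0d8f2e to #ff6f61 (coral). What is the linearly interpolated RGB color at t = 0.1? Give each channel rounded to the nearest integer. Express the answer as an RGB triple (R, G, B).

#0d8f2e → (13, 143, 46); #ff6f61 → (255, 111, 97).
R = 13 + 0.1 × (255 − 13) = 13 + 0.1 × 242 = 37.2 → 37
G = 143 + 0.1 × (111 − 143) = 143 + 0.1 × -32 = 139.8 → 140
B = 46 + 0.1 × (97 − 46) = 46 + 0.1 × 51 = 51.1 → 51

(37, 140, 51)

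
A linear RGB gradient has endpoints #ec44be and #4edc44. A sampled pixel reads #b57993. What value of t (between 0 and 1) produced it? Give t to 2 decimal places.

Invert the lerp on the R channel (largest span, 158): t = (181 − 236) / (78 − 236) = -55/-158 = 0.3481.
Check on G: (121 − 68)/(220 − 68) = 0.3487 ✓

0.35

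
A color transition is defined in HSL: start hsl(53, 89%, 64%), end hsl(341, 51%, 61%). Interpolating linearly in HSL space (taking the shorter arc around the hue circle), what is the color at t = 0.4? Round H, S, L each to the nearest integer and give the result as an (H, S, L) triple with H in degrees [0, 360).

Hue: 341 − 53 = 288°, but |288| > 180 so the shorter arc goes the other way: Δh = 288 − 360 = -72°.
H = 53 + 0.4 × (-72) = 24.2 → 24°
S = 89 + 0.4 × (51 − 89) = 73.8 → 74%
L = 64 + 0.4 × (61 − 64) = 62.8 → 63%

(24, 74, 63)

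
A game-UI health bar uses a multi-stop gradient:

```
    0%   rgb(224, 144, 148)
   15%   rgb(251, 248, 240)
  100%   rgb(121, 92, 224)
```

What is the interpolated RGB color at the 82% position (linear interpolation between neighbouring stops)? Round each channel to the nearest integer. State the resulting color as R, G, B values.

(149, 125, 227)

82% lies between the 15% and 100% stops, so the local fraction is t = (82 − 15)/(100 − 15) = 67/85 ≈ 0.7882.
R = 251 + 0.7882 × (121 − 251) = 148.534 → 149
G = 248 + 0.7882 × (92 − 248) = 125.041 → 125
B = 240 + 0.7882 × (224 − 240) = 227.389 → 227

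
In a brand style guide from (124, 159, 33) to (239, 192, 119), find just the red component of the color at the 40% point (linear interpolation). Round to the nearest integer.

R = 124 + 0.4 × (239 − 124) = 170 → 170

170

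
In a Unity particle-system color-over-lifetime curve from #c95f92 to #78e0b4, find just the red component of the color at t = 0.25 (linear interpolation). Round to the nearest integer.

R₁ = 201 (from #c95f92), R₂ = 120 (from #78e0b4).
R = 201 + 0.25 × (120 − 201) = 180.75 → 181

181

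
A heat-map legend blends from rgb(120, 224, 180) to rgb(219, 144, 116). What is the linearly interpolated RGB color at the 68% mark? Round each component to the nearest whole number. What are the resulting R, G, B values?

68% corresponds to t = 0.68.
R = 120 + 0.68 × (219 − 120) = 120 + 0.68 × 99 = 187.32 → 187
G = 224 + 0.68 × (144 − 224) = 224 + 0.68 × -80 = 169.6 → 170
B = 180 + 0.68 × (116 − 180) = 180 + 0.68 × -64 = 136.48 → 136

(187, 170, 136)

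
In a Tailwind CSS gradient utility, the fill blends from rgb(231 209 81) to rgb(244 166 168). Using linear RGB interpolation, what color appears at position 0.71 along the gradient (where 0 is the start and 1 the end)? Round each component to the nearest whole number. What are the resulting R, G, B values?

R = 231 + 0.71 × (244 − 231) = 231 + 0.71 × 13 = 240.23 → 240
G = 209 + 0.71 × (166 − 209) = 209 + 0.71 × -43 = 178.47 → 178
B = 81 + 0.71 × (168 − 81) = 81 + 0.71 × 87 = 142.77 → 143

(240, 178, 143)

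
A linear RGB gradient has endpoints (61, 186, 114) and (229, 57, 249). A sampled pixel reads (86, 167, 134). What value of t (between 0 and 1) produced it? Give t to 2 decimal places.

0.15

Invert the lerp on the R channel (largest span, 168): t = (86 − 61) / (229 − 61) = 25/168 = 0.14881.
Check on G: (167 − 186)/(57 − 186) = 0.1473 ✓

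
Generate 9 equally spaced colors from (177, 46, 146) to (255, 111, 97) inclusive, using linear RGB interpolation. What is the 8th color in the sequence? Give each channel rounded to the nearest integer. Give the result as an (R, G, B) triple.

(245, 103, 103)

With 9 swatches and endpoints inclusive, swatch 8 sits at t = (8 − 1)/(9 − 1) = 7/8 ≈ 0.875.
R = 177 + 0.875 × (255 − 177) = 245.25 → 245
G = 46 + 0.875 × (111 − 46) = 102.875 → 103
B = 146 + 0.875 × (97 − 146) = 103.125 → 103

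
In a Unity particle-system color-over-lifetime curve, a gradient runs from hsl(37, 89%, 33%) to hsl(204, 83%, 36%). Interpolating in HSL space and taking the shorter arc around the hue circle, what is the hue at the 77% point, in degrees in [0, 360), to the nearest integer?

166

Hue arc: Δh = 204 − 37 = 167° (|Δh| ≤ 180, already the shorter path).
H = 37 + 0.77 × (167) = 165.59 → 166°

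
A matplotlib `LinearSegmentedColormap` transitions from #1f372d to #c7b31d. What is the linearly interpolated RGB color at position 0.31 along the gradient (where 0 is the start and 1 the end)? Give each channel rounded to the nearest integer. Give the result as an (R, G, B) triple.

#1f372d → (31, 55, 45); #c7b31d → (199, 179, 29).
R = 31 + 0.31 × (199 − 31) = 31 + 0.31 × 168 = 83.08 → 83
G = 55 + 0.31 × (179 − 55) = 55 + 0.31 × 124 = 93.44 → 93
B = 45 + 0.31 × (29 − 45) = 45 + 0.31 × -16 = 40.04 → 40
So the blended color is (83, 93, 40), about #535d28.

(83, 93, 40)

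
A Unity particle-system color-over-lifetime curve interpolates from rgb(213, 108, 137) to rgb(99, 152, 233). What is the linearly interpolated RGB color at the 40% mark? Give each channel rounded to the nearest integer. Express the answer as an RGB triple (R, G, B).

40% corresponds to t = 0.4.
R = 213 + 0.4 × (99 − 213) = 213 + 0.4 × -114 = 167.4 → 167
G = 108 + 0.4 × (152 − 108) = 108 + 0.4 × 44 = 125.6 → 126
B = 137 + 0.4 × (233 − 137) = 137 + 0.4 × 96 = 175.4 → 175

(167, 126, 175)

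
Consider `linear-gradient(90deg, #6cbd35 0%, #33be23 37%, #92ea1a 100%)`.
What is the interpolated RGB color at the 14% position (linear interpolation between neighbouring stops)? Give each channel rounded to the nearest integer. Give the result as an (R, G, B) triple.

(86, 189, 46)

14% lies between the 0% and 37% stops, so the local fraction is t = (14 − 0)/(37 − 0) = 14/37 ≈ 0.3784.
#6cbd35 → (108, 189, 53); #33be23 → (51, 190, 35).
R = 108 + 0.3784 × (51 − 108) = 86.431 → 86
G = 189 + 0.3784 × (190 − 189) = 189.378 → 189
B = 53 + 0.3784 × (35 − 53) = 46.189 → 46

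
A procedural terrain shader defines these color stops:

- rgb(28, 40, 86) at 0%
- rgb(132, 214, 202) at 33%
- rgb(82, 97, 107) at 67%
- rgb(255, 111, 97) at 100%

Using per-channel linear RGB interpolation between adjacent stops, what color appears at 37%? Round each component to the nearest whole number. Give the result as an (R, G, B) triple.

37% lies between the 33% and 67% stops, so the local fraction is t = (37 − 33)/(67 − 33) = 4/34 ≈ 0.1176.
R = 132 + 0.1176 × (82 − 132) = 126.12 → 126
G = 214 + 0.1176 × (97 − 214) = 200.241 → 200
B = 202 + 0.1176 × (107 − 202) = 190.828 → 191

(126, 200, 191)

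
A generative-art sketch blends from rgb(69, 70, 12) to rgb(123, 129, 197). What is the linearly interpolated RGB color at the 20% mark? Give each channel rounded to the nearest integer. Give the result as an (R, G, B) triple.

20% corresponds to t = 0.2.
R = 69 + 0.2 × (123 − 69) = 69 + 0.2 × 54 = 79.8 → 80
G = 70 + 0.2 × (129 − 70) = 70 + 0.2 × 59 = 81.8 → 82
B = 12 + 0.2 × (197 − 12) = 12 + 0.2 × 185 = 49 → 49

(80, 82, 49)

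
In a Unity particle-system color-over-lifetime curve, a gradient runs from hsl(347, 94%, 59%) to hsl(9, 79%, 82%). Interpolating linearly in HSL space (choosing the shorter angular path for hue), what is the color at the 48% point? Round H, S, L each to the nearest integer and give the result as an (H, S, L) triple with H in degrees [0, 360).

(358, 87, 70)

Hue: 9 − 347 = -338°, but |-338| > 180 so the shorter arc goes the other way: Δh = -338 + 360 = 22°.
H = 347 + 0.48 × (22) = 357.56 → 358°
S = 94 + 0.48 × (79 − 94) = 86.8 → 87%
L = 59 + 0.48 × (82 − 59) = 70.04 → 70%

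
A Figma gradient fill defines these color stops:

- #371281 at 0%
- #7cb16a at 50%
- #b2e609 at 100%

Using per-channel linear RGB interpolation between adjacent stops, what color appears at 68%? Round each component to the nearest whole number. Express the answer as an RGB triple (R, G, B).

68% lies between the 50% and 100% stops, so the local fraction is t = (68 − 50)/(100 − 50) = 18/50 ≈ 0.36.
#7cb16a → (124, 177, 106); #b2e609 → (178, 230, 9).
R = 124 + 0.36 × (178 − 124) = 143.44 → 143
G = 177 + 0.36 × (230 − 177) = 196.08 → 196
B = 106 + 0.36 × (9 − 106) = 71.08 → 71

(143, 196, 71)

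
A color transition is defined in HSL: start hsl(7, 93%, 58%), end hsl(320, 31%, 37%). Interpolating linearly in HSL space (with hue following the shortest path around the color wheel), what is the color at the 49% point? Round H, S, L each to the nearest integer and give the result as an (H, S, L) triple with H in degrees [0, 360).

(344, 63, 48)

Hue: 320 − 7 = 313°, but |313| > 180 so the shorter arc goes the other way: Δh = 313 − 360 = -47°.
H = 7 + 0.49 × (-47) = -16.03 → -16 → -16 mod 360 = 344°
S = 93 + 0.49 × (31 − 93) = 62.62 → 63%
L = 58 + 0.49 × (37 − 58) = 47.71 → 48%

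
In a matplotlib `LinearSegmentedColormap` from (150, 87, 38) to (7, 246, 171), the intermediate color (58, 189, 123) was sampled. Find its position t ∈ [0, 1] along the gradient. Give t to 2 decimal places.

0.64

Invert the lerp on the G channel (largest span, 159): t = (189 − 87) / (246 − 87) = 102/159 = 0.64151.
Check on R: (58 − 150)/(7 − 150) = 0.6434 ✓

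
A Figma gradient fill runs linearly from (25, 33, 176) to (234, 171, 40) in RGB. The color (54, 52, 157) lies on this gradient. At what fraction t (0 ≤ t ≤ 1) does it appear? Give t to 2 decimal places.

0.14

Invert the lerp on the R channel (largest span, 209): t = (54 − 25) / (234 − 25) = 29/209 = 0.13876.
Check on G: (52 − 33)/(171 − 33) = 0.1377 ✓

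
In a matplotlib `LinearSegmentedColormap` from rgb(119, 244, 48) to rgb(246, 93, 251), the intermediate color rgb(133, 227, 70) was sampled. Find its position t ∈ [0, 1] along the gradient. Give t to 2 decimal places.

0.11

Invert the lerp on the B channel (largest span, 203): t = (70 − 48) / (251 − 48) = 22/203 = 0.10837.
Check on R: (133 − 119)/(246 − 119) = 0.1102 ✓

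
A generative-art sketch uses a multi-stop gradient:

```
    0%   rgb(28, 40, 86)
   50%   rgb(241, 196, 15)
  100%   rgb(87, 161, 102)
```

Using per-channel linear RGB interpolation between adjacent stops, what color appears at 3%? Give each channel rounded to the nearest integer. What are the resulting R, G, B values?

(41, 49, 82)

3% lies between the 0% and 50% stops, so the local fraction is t = (3 − 0)/(50 − 0) = 3/50 ≈ 0.06.
R = 28 + 0.06 × (241 − 28) = 40.78 → 41
G = 40 + 0.06 × (196 − 40) = 49.36 → 49
B = 86 + 0.06 × (15 − 86) = 81.74 → 82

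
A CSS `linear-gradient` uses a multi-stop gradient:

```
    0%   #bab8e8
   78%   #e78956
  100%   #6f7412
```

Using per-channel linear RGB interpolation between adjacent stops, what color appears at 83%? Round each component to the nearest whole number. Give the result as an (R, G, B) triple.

(204, 132, 71)

83% lies between the 78% and 100% stops, so the local fraction is t = (83 − 78)/(100 − 78) = 5/22 ≈ 0.2273.
#e78956 → (231, 137, 86); #6f7412 → (111, 116, 18).
R = 231 + 0.2273 × (111 − 231) = 203.724 → 204
G = 137 + 0.2273 × (116 − 137) = 132.227 → 132
B = 86 + 0.2273 × (18 − 86) = 70.544 → 71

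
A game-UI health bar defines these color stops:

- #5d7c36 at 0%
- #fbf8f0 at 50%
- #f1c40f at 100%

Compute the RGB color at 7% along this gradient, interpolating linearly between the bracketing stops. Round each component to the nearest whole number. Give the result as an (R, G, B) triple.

7% lies between the 0% and 50% stops, so the local fraction is t = (7 − 0)/(50 − 0) = 7/50 ≈ 0.14.
#5d7c36 → (93, 124, 54); #fbf8f0 → (251, 248, 240).
R = 93 + 0.14 × (251 − 93) = 115.12 → 115
G = 124 + 0.14 × (248 − 124) = 141.36 → 141
B = 54 + 0.14 × (240 − 54) = 80.04 → 80

(115, 141, 80)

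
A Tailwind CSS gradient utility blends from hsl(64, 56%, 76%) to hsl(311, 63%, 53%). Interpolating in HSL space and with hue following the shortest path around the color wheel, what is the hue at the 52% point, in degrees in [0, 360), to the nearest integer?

Hue: 311 − 64 = 247°, but |247| > 180 so the shorter arc goes the other way: Δh = 247 − 360 = -113°.
H = 64 + 0.52 × (-113) = 5.24 → 5°

5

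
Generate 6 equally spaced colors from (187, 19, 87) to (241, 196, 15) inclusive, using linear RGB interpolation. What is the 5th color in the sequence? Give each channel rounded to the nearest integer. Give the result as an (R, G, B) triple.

With 6 swatches and endpoints inclusive, swatch 5 sits at t = (5 − 1)/(6 − 1) = 4/5 ≈ 0.8.
R = 187 + 0.8 × (241 − 187) = 230.2 → 230
G = 19 + 0.8 × (196 − 19) = 160.6 → 161
B = 87 + 0.8 × (15 − 87) = 29.4 → 29

(230, 161, 29)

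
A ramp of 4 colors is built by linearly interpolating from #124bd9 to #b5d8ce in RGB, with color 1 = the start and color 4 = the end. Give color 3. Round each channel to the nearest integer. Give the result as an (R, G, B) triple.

(127, 169, 210)

With 4 swatches and endpoints inclusive, swatch 3 sits at t = (3 − 1)/(4 − 1) = 2/3 ≈ 0.6667.
#124bd9 → (18, 75, 217); #b5d8ce → (181, 216, 206).
R = 18 + 0.6667 × (181 − 18) = 126.672 → 127
G = 75 + 0.6667 × (216 − 75) = 169.005 → 169
B = 217 + 0.6667 × (206 − 217) = 209.666 → 210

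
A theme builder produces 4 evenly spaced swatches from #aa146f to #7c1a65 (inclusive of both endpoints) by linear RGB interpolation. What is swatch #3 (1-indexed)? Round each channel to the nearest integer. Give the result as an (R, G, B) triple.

With 4 swatches and endpoints inclusive, swatch 3 sits at t = (3 − 1)/(4 − 1) = 2/3 ≈ 0.6667.
#aa146f → (170, 20, 111); #7c1a65 → (124, 26, 101).
R = 170 + 0.6667 × (124 − 170) = 139.332 → 139
G = 20 + 0.6667 × (26 − 20) = 24 → 24
B = 111 + 0.6667 × (101 − 111) = 104.333 → 104

(139, 24, 104)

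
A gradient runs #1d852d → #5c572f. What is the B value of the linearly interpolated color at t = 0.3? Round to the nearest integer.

46

B₁ = 45 (from #1d852d), B₂ = 47 (from #5c572f).
B = 45 + 0.3 × (47 − 45) = 45.6 → 46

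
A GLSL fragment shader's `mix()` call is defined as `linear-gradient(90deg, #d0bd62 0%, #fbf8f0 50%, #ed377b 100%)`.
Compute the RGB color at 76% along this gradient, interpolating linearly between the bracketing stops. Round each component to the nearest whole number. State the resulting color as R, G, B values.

76% lies between the 50% and 100% stops, so the local fraction is t = (76 − 50)/(100 − 50) = 26/50 ≈ 0.52.
#fbf8f0 → (251, 248, 240); #ed377b → (237, 55, 123).
R = 251 + 0.52 × (237 − 251) = 243.72 → 244
G = 248 + 0.52 × (55 − 248) = 147.64 → 148
B = 240 + 0.52 × (123 − 240) = 179.16 → 179

(244, 148, 179)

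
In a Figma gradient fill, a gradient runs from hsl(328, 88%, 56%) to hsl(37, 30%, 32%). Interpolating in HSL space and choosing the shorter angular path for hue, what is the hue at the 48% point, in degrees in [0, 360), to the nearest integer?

1

Hue: 37 − 328 = -291°, but |-291| > 180 so the shorter arc goes the other way: Δh = -291 + 360 = 69°.
H = 328 + 0.48 × (69) = 361.12 → 361 → 361 mod 360 = 1°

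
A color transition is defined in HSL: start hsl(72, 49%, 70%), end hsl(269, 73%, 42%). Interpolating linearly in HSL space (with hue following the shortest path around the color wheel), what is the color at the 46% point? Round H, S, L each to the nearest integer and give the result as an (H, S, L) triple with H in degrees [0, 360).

Hue: 269 − 72 = 197°, but |197| > 180 so the shorter arc goes the other way: Δh = 197 − 360 = -163°.
H = 72 + 0.46 × (-163) = -2.98 → -3 → -3 mod 360 = 357°
S = 49 + 0.46 × (73 − 49) = 60.04 → 60%
L = 70 + 0.46 × (42 − 70) = 57.12 → 57%

(357, 60, 57)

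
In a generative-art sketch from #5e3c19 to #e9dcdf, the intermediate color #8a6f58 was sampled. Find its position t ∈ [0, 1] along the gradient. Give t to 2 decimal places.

Invert the lerp on the B channel (largest span, 198): t = (88 − 25) / (223 − 25) = 63/198 = 0.31818.
Check on R: (138 − 94)/(233 − 94) = 0.3165 ✓

0.32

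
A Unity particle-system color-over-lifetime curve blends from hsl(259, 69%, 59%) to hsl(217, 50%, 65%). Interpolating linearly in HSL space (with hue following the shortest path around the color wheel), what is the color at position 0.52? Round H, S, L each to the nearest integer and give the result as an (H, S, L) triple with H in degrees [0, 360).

Hue arc: Δh = 217 − 259 = -42° (|Δh| ≤ 180, already the shorter path).
H = 259 + 0.52 × (-42) = 237.16 → 237°
S = 69 + 0.52 × (50 − 69) = 59.12 → 59%
L = 59 + 0.52 × (65 − 59) = 62.12 → 62%

(237, 59, 62)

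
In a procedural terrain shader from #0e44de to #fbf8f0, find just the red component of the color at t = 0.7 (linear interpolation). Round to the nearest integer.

R₁ = 14 (from #0e44de), R₂ = 251 (from #fbf8f0).
R = 14 + 0.7 × (251 − 14) = 179.9 → 180

180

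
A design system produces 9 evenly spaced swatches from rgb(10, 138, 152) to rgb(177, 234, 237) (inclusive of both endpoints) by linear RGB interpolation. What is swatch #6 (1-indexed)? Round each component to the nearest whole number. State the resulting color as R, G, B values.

(114, 198, 205)

With 9 swatches and endpoints inclusive, swatch 6 sits at t = (6 − 1)/(9 − 1) = 5/8 ≈ 0.625.
R = 10 + 0.625 × (177 − 10) = 114.375 → 114
G = 138 + 0.625 × (234 − 138) = 198 → 198
B = 152 + 0.625 × (237 − 152) = 205.125 → 205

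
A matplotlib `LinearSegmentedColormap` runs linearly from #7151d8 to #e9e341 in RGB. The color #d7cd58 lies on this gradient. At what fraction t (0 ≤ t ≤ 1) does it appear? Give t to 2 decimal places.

Invert the lerp on the B channel (largest span, 151): t = (88 − 216) / (65 − 216) = -128/-151 = 0.84768.
Check on R: (215 − 113)/(233 − 113) = 0.85 ✓

0.85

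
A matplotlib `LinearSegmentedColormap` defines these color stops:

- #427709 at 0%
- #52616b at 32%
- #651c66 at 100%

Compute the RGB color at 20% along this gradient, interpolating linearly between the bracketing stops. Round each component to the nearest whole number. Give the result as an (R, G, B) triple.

20% lies between the 0% and 32% stops, so the local fraction is t = (20 − 0)/(32 − 0) = 20/32 ≈ 0.625.
#427709 → (66, 119, 9); #52616b → (82, 97, 107).
R = 66 + 0.625 × (82 − 66) = 76 → 76
G = 119 + 0.625 × (97 − 119) = 105.25 → 105
B = 9 + 0.625 × (107 − 9) = 70.25 → 70

(76, 105, 70)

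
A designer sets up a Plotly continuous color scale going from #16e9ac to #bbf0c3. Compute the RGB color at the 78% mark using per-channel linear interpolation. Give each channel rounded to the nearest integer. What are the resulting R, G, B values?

(151, 238, 190)

#16e9ac → (22, 233, 172); #bbf0c3 → (187, 240, 195).
78% corresponds to t = 0.78.
R = 22 + 0.78 × (187 − 22) = 22 + 0.78 × 165 = 150.7 → 151
G = 233 + 0.78 × (240 − 233) = 233 + 0.78 × 7 = 238.46 → 238
B = 172 + 0.78 × (195 − 172) = 172 + 0.78 × 23 = 189.94 → 190
So the blended color is (151, 238, 190), about #97eebe.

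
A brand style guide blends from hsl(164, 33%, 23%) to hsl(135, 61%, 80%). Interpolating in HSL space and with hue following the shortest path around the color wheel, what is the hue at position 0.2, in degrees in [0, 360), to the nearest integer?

158

Hue arc: Δh = 135 − 164 = -29° (|Δh| ≤ 180, already the shorter path).
H = 164 + 0.2 × (-29) = 158.2 → 158°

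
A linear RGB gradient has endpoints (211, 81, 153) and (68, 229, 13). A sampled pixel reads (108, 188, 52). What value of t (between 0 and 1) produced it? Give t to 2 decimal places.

0.72

Invert the lerp on the G channel (largest span, 148): t = (188 − 81) / (229 − 81) = 107/148 = 0.72297.
Check on R: (108 − 211)/(68 − 211) = 0.7203 ✓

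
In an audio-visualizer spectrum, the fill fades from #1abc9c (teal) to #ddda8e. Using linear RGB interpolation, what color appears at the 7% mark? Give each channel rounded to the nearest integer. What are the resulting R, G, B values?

(40, 190, 155)

#1abc9c → (26, 188, 156); #ddda8e → (221, 218, 142).
7% corresponds to t = 0.07.
R = 26 + 0.07 × (221 − 26) = 26 + 0.07 × 195 = 39.65 → 40
G = 188 + 0.07 × (218 − 188) = 188 + 0.07 × 30 = 190.1 → 190
B = 156 + 0.07 × (142 − 156) = 156 + 0.07 × -14 = 155.02 → 155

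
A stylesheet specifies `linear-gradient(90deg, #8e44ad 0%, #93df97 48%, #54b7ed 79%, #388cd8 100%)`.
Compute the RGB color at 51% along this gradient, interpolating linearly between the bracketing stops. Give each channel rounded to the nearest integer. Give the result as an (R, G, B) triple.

(141, 219, 159)

51% lies between the 48% and 79% stops, so the local fraction is t = (51 − 48)/(79 − 48) = 3/31 ≈ 0.0968.
#93df97 → (147, 223, 151); #54b7ed → (84, 183, 237).
R = 147 + 0.0968 × (84 − 147) = 140.902 → 141
G = 223 + 0.0968 × (183 − 223) = 219.128 → 219
B = 151 + 0.0968 × (237 − 151) = 159.325 → 159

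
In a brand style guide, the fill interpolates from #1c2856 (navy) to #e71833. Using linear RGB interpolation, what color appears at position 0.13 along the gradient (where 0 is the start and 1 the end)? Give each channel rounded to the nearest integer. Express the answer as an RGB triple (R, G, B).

#1c2856 → (28, 40, 86); #e71833 → (231, 24, 51).
R = 28 + 0.13 × (231 − 28) = 28 + 0.13 × 203 = 54.39 → 54
G = 40 + 0.13 × (24 − 40) = 40 + 0.13 × -16 = 37.92 → 38
B = 86 + 0.13 × (51 − 86) = 86 + 0.13 × -35 = 81.45 → 81

(54, 38, 81)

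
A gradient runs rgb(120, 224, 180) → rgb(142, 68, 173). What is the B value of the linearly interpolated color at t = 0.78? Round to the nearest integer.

175

B = 180 + 0.78 × (173 − 180) = 174.54 → 175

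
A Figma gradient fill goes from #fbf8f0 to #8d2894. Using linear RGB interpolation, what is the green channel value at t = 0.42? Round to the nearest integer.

G₁ = 248 (from #fbf8f0), G₂ = 40 (from #8d2894).
G = 248 + 0.42 × (40 − 248) = 160.64 → 161

161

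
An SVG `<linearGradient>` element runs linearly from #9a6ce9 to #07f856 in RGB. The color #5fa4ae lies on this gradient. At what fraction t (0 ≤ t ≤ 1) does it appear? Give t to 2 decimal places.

0.40

Invert the lerp on the R channel (largest span, 147): t = (95 − 154) / (7 − 154) = -59/-147 = 0.40136.
Check on G: (164 − 108)/(248 − 108) = 0.4 ✓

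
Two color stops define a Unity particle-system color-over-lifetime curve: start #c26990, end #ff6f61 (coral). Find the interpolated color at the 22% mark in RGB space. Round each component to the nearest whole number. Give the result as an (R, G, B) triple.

#c26990 → (194, 105, 144); #ff6f61 → (255, 111, 97).
22% corresponds to t = 0.22.
R = 194 + 0.22 × (255 − 194) = 194 + 0.22 × 61 = 207.42 → 207
G = 105 + 0.22 × (111 − 105) = 105 + 0.22 × 6 = 106.32 → 106
B = 144 + 0.22 × (97 − 144) = 144 + 0.22 × -47 = 133.66 → 134
So the blended color is (207, 106, 134), about #cf6a86.

(207, 106, 134)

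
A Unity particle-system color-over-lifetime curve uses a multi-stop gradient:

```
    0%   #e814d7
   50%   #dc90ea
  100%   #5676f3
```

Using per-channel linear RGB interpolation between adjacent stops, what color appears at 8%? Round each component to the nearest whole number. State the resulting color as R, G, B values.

8% lies between the 0% and 50% stops, so the local fraction is t = (8 − 0)/(50 − 0) = 8/50 ≈ 0.16.
#e814d7 → (232, 20, 215); #dc90ea → (220, 144, 234).
R = 232 + 0.16 × (220 − 232) = 230.08 → 230
G = 20 + 0.16 × (144 − 20) = 39.84 → 40
B = 215 + 0.16 × (234 − 215) = 218.04 → 218

(230, 40, 218)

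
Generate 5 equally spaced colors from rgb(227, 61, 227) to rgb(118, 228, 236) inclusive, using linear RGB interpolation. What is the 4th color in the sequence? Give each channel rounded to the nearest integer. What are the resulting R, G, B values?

With 5 swatches and endpoints inclusive, swatch 4 sits at t = (4 − 1)/(5 − 1) = 3/4 ≈ 0.75.
R = 227 + 0.75 × (118 − 227) = 145.25 → 145
G = 61 + 0.75 × (228 − 61) = 186.25 → 186
B = 227 + 0.75 × (236 − 227) = 233.75 → 234

(145, 186, 234)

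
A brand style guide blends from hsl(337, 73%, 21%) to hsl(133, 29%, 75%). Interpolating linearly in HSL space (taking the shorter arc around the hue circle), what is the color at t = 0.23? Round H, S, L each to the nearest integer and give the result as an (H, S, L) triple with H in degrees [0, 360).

Hue: 133 − 337 = -204°, but |-204| > 180 so the shorter arc goes the other way: Δh = -204 + 360 = 156°.
H = 337 + 0.23 × (156) = 372.88 → 373 → 373 mod 360 = 13°
S = 73 + 0.23 × (29 − 73) = 62.88 → 63%
L = 21 + 0.23 × (75 − 21) = 33.42 → 33%

(13, 63, 33)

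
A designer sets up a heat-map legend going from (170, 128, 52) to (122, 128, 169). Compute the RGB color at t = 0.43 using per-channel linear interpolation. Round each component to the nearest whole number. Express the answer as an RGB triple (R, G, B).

R = 170 + 0.43 × (122 − 170) = 170 + 0.43 × -48 = 149.36 → 149
G = 128 + 0.43 × (128 − 128) = 128 + 0.43 × 0 = 128 → 128
B = 52 + 0.43 × (169 − 52) = 52 + 0.43 × 117 = 102.31 → 102

(149, 128, 102)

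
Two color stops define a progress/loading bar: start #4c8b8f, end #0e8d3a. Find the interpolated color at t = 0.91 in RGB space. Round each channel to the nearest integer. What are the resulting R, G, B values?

(20, 141, 66)

#4c8b8f → (76, 139, 143); #0e8d3a → (14, 141, 58).
R = 76 + 0.91 × (14 − 76) = 76 + 0.91 × -62 = 19.58 → 20
G = 139 + 0.91 × (141 − 139) = 139 + 0.91 × 2 = 140.82 → 141
B = 143 + 0.91 × (58 − 143) = 143 + 0.91 × -85 = 65.65 → 66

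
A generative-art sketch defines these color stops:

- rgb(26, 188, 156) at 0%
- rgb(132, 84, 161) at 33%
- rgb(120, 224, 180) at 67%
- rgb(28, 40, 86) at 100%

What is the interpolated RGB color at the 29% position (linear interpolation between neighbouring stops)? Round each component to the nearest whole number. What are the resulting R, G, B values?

(119, 97, 160)

29% lies between the 0% and 33% stops, so the local fraction is t = (29 − 0)/(33 − 0) = 29/33 ≈ 0.8788.
R = 26 + 0.8788 × (132 − 26) = 119.153 → 119
G = 188 + 0.8788 × (84 − 188) = 96.605 → 97
B = 156 + 0.8788 × (161 − 156) = 160.394 → 160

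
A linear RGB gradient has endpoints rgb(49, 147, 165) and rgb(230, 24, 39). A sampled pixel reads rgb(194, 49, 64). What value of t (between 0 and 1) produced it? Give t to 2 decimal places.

0.80

Invert the lerp on the R channel (largest span, 181): t = (194 − 49) / (230 − 49) = 145/181 = 0.8011.
Check on G: (49 − 147)/(24 − 147) = 0.7967 ✓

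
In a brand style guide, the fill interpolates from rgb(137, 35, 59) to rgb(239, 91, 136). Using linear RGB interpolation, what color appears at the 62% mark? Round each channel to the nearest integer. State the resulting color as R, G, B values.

(200, 70, 107)

62% corresponds to t = 0.62.
R = 137 + 0.62 × (239 − 137) = 137 + 0.62 × 102 = 200.24 → 200
G = 35 + 0.62 × (91 − 35) = 35 + 0.62 × 56 = 69.72 → 70
B = 59 + 0.62 × (136 − 59) = 59 + 0.62 × 77 = 106.74 → 107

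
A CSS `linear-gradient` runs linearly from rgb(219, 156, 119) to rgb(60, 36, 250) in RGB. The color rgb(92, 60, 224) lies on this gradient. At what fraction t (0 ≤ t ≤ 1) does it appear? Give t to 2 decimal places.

Invert the lerp on the R channel (largest span, 159): t = (92 − 219) / (60 − 219) = -127/-159 = 0.79874.
Check on G: (60 − 156)/(36 − 156) = 0.8 ✓

0.80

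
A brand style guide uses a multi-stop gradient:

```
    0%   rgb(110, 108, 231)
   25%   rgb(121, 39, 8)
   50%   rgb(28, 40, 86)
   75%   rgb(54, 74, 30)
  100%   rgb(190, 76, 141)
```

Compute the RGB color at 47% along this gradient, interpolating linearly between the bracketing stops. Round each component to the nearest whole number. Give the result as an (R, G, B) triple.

(39, 40, 77)

47% lies between the 25% and 50% stops, so the local fraction is t = (47 − 25)/(50 − 25) = 22/25 ≈ 0.88.
R = 121 + 0.88 × (28 − 121) = 39.16 → 39
G = 39 + 0.88 × (40 − 39) = 39.88 → 40
B = 8 + 0.88 × (86 − 8) = 76.64 → 77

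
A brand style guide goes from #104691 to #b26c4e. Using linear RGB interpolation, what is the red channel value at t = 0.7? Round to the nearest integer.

R₁ = 16 (from #104691), R₂ = 178 (from #b26c4e).
R = 16 + 0.7 × (178 − 16) = 129.4 → 129

129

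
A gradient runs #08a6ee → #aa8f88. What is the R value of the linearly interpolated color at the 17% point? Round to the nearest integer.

36

R₁ = 8 (from #08a6ee), R₂ = 170 (from #aa8f88).
R = 8 + 0.17 × (170 − 8) = 35.54 → 36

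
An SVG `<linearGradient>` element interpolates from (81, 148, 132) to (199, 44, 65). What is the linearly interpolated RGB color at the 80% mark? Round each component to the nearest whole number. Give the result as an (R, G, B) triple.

(175, 65, 78)

80% corresponds to t = 0.8.
R = 81 + 0.8 × (199 − 81) = 81 + 0.8 × 118 = 175.4 → 175
G = 148 + 0.8 × (44 − 148) = 148 + 0.8 × -104 = 64.8 → 65
B = 132 + 0.8 × (65 − 132) = 132 + 0.8 × -67 = 78.4 → 78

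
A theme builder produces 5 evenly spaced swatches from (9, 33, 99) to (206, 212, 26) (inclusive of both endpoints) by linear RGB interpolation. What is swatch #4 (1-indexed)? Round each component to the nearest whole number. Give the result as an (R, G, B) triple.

(157, 167, 44)

With 5 swatches and endpoints inclusive, swatch 4 sits at t = (4 − 1)/(5 − 1) = 3/4 ≈ 0.75.
R = 9 + 0.75 × (206 − 9) = 156.75 → 157
G = 33 + 0.75 × (212 − 33) = 167.25 → 167
B = 99 + 0.75 × (26 − 99) = 44.25 → 44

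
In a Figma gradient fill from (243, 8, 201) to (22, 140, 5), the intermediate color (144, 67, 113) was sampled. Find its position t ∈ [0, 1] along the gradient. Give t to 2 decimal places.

Invert the lerp on the R channel (largest span, 221): t = (144 − 243) / (22 − 243) = -99/-221 = 0.44796.
Check on G: (67 − 8)/(140 − 8) = 0.447 ✓

0.45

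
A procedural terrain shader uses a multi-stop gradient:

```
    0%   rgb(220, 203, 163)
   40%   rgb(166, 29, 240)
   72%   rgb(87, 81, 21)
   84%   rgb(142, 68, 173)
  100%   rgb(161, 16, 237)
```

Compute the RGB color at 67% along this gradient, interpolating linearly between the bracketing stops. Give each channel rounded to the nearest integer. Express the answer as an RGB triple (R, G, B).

67% lies between the 40% and 72% stops, so the local fraction is t = (67 − 40)/(72 − 40) = 27/32 ≈ 0.8438.
R = 166 + 0.8438 × (87 − 166) = 99.34 → 99
G = 29 + 0.8438 × (81 − 29) = 72.878 → 73
B = 240 + 0.8438 × (21 − 240) = 55.208 → 55

(99, 73, 55)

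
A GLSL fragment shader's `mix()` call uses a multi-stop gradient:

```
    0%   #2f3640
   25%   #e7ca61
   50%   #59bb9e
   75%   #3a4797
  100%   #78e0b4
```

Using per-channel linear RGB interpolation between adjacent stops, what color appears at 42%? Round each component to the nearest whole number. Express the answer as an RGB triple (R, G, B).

42% lies between the 25% and 50% stops, so the local fraction is t = (42 − 25)/(50 − 25) = 17/25 ≈ 0.68.
#e7ca61 → (231, 202, 97); #59bb9e → (89, 187, 158).
R = 231 + 0.68 × (89 − 231) = 134.44 → 134
G = 202 + 0.68 × (187 − 202) = 191.8 → 192
B = 97 + 0.68 × (158 − 97) = 138.48 → 138

(134, 192, 138)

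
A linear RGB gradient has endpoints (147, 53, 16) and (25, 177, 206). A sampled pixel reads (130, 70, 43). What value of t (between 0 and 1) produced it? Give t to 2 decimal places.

Invert the lerp on the B channel (largest span, 190): t = (43 − 16) / (206 − 16) = 27/190 = 0.14211.
Check on R: (130 − 147)/(25 − 147) = 0.1393 ✓

0.14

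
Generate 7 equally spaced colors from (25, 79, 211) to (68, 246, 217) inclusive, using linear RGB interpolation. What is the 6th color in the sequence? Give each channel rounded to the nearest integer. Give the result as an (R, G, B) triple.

(61, 218, 216)

With 7 swatches and endpoints inclusive, swatch 6 sits at t = (6 − 1)/(7 − 1) = 5/6 ≈ 0.8333.
R = 25 + 0.8333 × (68 − 25) = 60.832 → 61
G = 79 + 0.8333 × (246 − 79) = 218.161 → 218
B = 211 + 0.8333 × (217 − 211) = 216 → 216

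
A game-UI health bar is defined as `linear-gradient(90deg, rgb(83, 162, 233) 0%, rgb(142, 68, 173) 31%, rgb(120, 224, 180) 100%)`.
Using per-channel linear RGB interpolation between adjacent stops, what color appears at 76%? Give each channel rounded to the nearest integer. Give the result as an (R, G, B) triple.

76% lies between the 31% and 100% stops, so the local fraction is t = (76 − 31)/(100 − 31) = 45/69 ≈ 0.6522.
R = 142 + 0.6522 × (120 − 142) = 127.652 → 128
G = 68 + 0.6522 × (224 − 68) = 169.743 → 170
B = 173 + 0.6522 × (180 − 173) = 177.565 → 178

(128, 170, 178)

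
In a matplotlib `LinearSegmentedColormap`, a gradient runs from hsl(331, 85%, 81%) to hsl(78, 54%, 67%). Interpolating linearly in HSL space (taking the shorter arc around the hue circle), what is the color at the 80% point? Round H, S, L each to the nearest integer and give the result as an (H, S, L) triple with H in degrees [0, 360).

(57, 60, 70)

Hue: 78 − 331 = -253°, but |-253| > 180 so the shorter arc goes the other way: Δh = -253 + 360 = 107°.
H = 331 + 0.8 × (107) = 416.6 → 417 → 417 mod 360 = 57°
S = 85 + 0.8 × (54 − 85) = 60.2 → 60%
L = 81 + 0.8 × (67 − 81) = 69.8 → 70%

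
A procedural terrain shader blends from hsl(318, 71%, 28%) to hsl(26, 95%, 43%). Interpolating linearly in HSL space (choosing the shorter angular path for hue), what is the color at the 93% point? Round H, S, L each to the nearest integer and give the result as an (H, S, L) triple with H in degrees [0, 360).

Hue: 26 − 318 = -292°, but |-292| > 180 so the shorter arc goes the other way: Δh = -292 + 360 = 68°.
H = 318 + 0.93 × (68) = 381.24 → 381 → 381 mod 360 = 21°
S = 71 + 0.93 × (95 − 71) = 93.32 → 93%
L = 28 + 0.93 × (43 − 28) = 41.95 → 42%

(21, 93, 42)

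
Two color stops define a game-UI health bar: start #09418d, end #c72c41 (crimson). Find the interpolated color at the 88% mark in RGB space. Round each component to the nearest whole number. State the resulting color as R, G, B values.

#09418d → (9, 65, 141); #c72c41 → (199, 44, 65).
88% corresponds to t = 0.88.
R = 9 + 0.88 × (199 − 9) = 9 + 0.88 × 190 = 176.2 → 176
G = 65 + 0.88 × (44 − 65) = 65 + 0.88 × -21 = 46.52 → 47
B = 141 + 0.88 × (65 − 141) = 141 + 0.88 × -76 = 74.12 → 74
So the blended color is (176, 47, 74), about #b02f4a.

(176, 47, 74)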